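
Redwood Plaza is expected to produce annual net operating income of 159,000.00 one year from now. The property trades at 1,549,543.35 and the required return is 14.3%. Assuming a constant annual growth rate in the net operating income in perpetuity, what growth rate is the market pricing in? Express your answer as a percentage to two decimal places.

4.04%

P = D₁/(r−g) ⇒ g = r − D₁/P = 0.143 − 159,000.00/1,549,543.35 = 0.040389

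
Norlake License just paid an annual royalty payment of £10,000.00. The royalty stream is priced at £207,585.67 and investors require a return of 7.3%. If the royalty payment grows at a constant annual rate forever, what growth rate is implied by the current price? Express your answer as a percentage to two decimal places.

P = D₀(1+g)/(r−g) ⇒ P(r−g) = D₀(1+g) ⇒ g(P+D₀) = P·r − D₀
g = (P·r − D₀)/(P + D₀) = (£207,585.67×0.073 − £10,000.00) / (£207,585.67 + £10,000.00) = 0.023686

2.37%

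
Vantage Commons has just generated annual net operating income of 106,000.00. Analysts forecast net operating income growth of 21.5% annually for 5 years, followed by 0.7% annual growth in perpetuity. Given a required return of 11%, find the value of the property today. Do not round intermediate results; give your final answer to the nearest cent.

D_1 = 128790.00000
D_2 = 156479.85000
D_3 = 190123.01775
D_4 = 230999.46657
D_5 = 280664.35188
Terminal value at year 5: TV = D_5×(1+g_2)/(r−g_2) = 282629.00234/0.103 = 2743970.89652
P_0 = D_1/(1+r)^1 + D_2/(1+r)^2 + D_3/(1+r)^3 + D_4/(1+r)^4 + D_5/(1+r)^5 + TV/(1+r)^5
    = 116027.02703 + 127002.55661 + 139016.31197 + 152166.50364 + 166560.63236 + 1628413.17269 = 2329186.20429

2329186.20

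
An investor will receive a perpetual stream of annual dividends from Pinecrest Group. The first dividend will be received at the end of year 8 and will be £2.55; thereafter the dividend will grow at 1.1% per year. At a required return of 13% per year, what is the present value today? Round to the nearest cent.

£9.11

Value at end of year 7: C₁ / (r − g) = £2.55 / (0.13 − 0.011) = £21.4286
Discount to today: PV = £21.4286 / (1 + 0.13)^7 = £21.4286 / 2.352605 = £9.11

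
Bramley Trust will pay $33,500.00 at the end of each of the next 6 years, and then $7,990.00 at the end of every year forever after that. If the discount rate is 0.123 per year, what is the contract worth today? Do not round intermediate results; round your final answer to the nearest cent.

PV of 6-year annuity: $33,500.00 × [1 − (1+0.123)^−6] / 0.123 = 136569.79664
Perpetuity value at year 6: $7,990.00 / 0.123 = 64959.34959
PV of perpetuity: 64959.34959 / (1+0.123)^6 = 32386.43392
Total PV = 136569.79664 + 32386.43392 = 168956.23056

$168956.23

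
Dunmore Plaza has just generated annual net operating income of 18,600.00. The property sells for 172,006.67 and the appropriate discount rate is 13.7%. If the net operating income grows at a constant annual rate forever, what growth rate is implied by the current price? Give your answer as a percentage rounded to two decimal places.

2.60%

P = D₀(1+g)/(r−g) ⇒ P(r−g) = D₀(1+g) ⇒ g(P+D₀) = P·r − D₀
g = (P·r − D₀)/(P + D₀) = (172,006.67×0.137 − 18,600.00) / (172,006.67 + 18,600.00) = 0.026048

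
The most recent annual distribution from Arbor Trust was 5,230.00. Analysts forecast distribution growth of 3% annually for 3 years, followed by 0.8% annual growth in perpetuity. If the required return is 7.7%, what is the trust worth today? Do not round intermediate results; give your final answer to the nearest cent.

81190.95

D_1 = 5386.90000
D_2 = 5548.50700
D_3 = 5714.96221
Terminal value at year 3: TV = D_3×(1+g_2)/(r−g_2) = 5760.68191/0.069 = 83488.14359
P_0 = D_1/(1+r)^1 + D_2/(1+r)^2 + D_3/(1+r)^3 + TV/(1+r)^3
    = 5001.76416 + 4783.48847 + 4574.73828 + 66830.95920 = 81190.95011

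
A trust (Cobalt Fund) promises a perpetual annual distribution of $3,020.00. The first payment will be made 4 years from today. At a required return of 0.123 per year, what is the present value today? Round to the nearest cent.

$17336.55

Value at end of year 3: C / r = $3,020.00 / 0.123 = $24,552.8455
Discount to today: PV = $24,552.8455 / (1 + 0.123)^3 = $24,552.8455 / 1.416248 = $17,336.55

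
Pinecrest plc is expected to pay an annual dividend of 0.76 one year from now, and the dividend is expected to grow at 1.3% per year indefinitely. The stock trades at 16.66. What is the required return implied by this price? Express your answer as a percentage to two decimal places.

5.86%

P = D₁/(r − g) ⇒ r = D₁/P + g = 0.7600/16.66 + 0.013 = 0.045618 + 0.013 = 0.058618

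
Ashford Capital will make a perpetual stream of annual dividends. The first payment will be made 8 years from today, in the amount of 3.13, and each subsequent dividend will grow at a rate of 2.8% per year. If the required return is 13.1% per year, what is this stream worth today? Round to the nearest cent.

Value at end of year 7: C₁ / (r − g) = 3.13 / (0.131 − 0.028) = 30.3883
Discount to today: PV = 30.3883 / (1 + 0.131)^7 = 30.3883 / 2.367218 = 12.84

12.84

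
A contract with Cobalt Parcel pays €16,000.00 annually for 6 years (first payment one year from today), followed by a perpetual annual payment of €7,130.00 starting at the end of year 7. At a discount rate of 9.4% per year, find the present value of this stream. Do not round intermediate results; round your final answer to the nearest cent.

PV of 6-year annuity: €16,000.00 × [1 − (1+0.094)^−6] / 0.094 = 70926.72418
Perpetuity value at year 6: €7,130.00 / 0.094 = 75851.06383
PV of perpetuity: 75851.06383 / (1+0.094)^6 = 44244.34237
Total PV = 70926.72418 + 44244.34237 = 115171.06655

€115171.07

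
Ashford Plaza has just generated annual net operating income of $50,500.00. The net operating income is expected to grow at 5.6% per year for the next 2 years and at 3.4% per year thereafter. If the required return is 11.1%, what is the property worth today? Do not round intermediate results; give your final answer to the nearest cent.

$706285.71

D_1 = 53328.00000
D_2 = 56314.36800
Terminal value at year 2: TV = D_2×(1+g_2)/(r−g_2) = 58229.05651/0.077 = 756221.51314
P_0 = D_1/(1+r)^1 + D_2/(1+r)^2 + TV/(1+r)^2
    = 48000.00000 + 45623.76238 + 612661.95191 = 706285.71429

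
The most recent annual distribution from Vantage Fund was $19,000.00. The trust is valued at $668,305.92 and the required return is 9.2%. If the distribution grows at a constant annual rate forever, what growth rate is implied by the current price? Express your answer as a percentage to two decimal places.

6.18%

P = D₀(1+g)/(r−g) ⇒ P(r−g) = D₀(1+g) ⇒ g(P+D₀) = P·r − D₀
g = (P·r − D₀)/(P + D₀) = ($668,305.92×0.092 − $19,000.00) / ($668,305.92 + $19,000.00) = 0.061813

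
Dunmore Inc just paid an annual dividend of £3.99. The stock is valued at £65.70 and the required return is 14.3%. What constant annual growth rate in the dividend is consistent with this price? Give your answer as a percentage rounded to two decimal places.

7.76%

P = D₀(1+g)/(r−g) ⇒ P(r−g) = D₀(1+g) ⇒ g(P+D₀) = P·r − D₀
g = (P·r − D₀)/(P + D₀) = (£65.70×0.143 − £3.99) / (£65.70 + £3.99) = 0.077559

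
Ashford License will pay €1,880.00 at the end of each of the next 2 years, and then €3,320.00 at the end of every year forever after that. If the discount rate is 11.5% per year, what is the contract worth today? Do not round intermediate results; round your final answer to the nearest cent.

€26419.81

PV of 2-year annuity: €1,880.00 × [1 − (1+0.115)^−2] / 0.115 = 3198.29476
Perpetuity value at year 2: €3,320.00 / 0.115 = 28869.56522
PV of perpetuity: 28869.56522 / (1+0.115)^2 = 23221.51277
Total PV = 3198.29476 + 23221.51277 = 26419.80753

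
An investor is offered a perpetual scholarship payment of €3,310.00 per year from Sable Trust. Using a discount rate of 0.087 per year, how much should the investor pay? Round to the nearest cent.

Level perpetuity: PV = C / r = €3,310.00 / 0.087 = €38,045.98

€38045.98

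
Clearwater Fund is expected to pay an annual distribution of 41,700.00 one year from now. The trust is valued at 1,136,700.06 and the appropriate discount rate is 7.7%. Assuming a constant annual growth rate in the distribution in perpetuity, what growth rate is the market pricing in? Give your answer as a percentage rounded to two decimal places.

4.03%

P = D₁/(r−g) ⇒ g = r − D₁/P = 0.077 − 41,700.00/1,136,700.06 = 0.040315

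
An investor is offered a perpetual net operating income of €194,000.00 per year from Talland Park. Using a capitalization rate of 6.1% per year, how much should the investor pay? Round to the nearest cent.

€3180327.87

Level perpetuity: PV = C / r = €194,000.00 / 0.061 = €3,180,327.87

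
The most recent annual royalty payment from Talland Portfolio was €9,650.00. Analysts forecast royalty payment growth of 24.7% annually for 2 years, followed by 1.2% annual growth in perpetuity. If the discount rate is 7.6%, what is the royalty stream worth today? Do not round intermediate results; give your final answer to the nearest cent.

€229088.99

D_1 = 12033.55000
D_2 = 15005.83685
Terminal value at year 2: TV = D_2×(1+g_2)/(r−g_2) = 15185.90689/0.064 = 237279.79519
P_0 = D_1/(1+r)^1 + D_2/(1+r)^2 + TV/(1+r)^2
    = 11183.59665 + 12960.91545 + 204944.47561 = 229088.98771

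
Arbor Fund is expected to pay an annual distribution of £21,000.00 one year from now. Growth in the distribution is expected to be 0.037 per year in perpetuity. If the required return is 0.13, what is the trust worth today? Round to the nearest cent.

Growing perpetuity: P = D₁ / (r − g) = £21,000.0000 / (0.13 − 0.037) = £225,806.45

£225806.45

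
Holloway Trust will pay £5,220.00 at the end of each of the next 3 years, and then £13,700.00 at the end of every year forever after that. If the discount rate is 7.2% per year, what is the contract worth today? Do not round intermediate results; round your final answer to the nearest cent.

£168104.65

PV of 3-year annuity: £5,220.00 × [1 − (1+0.072)^−3] / 0.072 = 13649.02660
Perpetuity value at year 3: £13,700.00 / 0.072 = 190277.77778
PV of perpetuity: 190277.77778 / (1+0.072)^3 = 154455.61984
Total PV = 13649.02660 + 154455.61984 = 168104.64644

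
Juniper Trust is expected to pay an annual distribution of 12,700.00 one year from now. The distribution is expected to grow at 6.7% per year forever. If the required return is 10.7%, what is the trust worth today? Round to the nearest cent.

Growing perpetuity: P = D₁ / (r − g) = 12,700.0000 / (0.107 − 0.067) = 317,500.00

317500.00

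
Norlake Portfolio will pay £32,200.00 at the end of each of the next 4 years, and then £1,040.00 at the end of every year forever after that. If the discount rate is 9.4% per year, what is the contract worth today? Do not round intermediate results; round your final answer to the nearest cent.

PV of 4-year annuity: £32,200.00 × [1 − (1+0.094)^−4] / 0.094 = 103409.60944
Perpetuity value at year 4: £1,040.00 / 0.094 = 11063.82979
PV of perpetuity: 11063.82979 / (1+0.094)^4 = 7723.89209
Total PV = 103409.60944 + 7723.89209 = 111133.50153

£111133.50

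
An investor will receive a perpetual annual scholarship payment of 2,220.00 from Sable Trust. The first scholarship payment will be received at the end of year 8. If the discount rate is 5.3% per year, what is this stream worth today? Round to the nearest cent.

Value at end of year 7: C / r = 2,220.00 / 0.053 = 41,886.7925
Discount to today: PV = 41,886.7925 / (1 + 0.053)^7 = 41,886.7925 / 1.435485 = 29,179.54

29179.54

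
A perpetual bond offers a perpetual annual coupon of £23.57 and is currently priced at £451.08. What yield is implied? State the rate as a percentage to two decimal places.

5.23%

P = C/r ⇒ r = C/P = £23.57/£451.08 = 0.052252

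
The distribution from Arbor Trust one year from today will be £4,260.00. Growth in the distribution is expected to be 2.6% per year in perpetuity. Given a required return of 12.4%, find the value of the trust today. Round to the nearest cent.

£43469.39

Growing perpetuity: P = D₁ / (r − g) = £4,260.0000 / (0.124 − 0.026) = £43,469.39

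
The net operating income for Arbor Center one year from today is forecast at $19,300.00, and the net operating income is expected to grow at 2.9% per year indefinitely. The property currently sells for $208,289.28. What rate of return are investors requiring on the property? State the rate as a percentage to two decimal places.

P = D₁/(r − g) ⇒ r = D₁/P + g = $19,300.0000/$208,289.28 + 0.029 = 0.092660 + 0.029 = 0.121660

12.17%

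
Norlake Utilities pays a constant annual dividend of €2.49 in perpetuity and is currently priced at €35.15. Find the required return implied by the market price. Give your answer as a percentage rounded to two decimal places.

P = C/r ⇒ r = C/P = €2.49/€35.15 = 0.070839

7.08%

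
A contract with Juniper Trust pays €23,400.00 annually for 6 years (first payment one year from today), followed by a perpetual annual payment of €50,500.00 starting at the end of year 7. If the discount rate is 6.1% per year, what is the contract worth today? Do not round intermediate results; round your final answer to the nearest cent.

€695027.02

PV of 6-year annuity: €23,400.00 × [1 − (1+0.061)^−6] / 0.061 = 114704.75141
Perpetuity value at year 6: €50,500.00 / 0.061 = 827868.85246
PV of perpetuity: 827868.85246 / (1+0.061)^6 = 580322.27356
Total PV = 114704.75141 + 580322.27356 = 695027.02497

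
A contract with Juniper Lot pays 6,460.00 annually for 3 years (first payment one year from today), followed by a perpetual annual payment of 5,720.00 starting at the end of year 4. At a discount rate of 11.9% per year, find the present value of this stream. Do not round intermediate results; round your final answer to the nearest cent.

PV of 3-year annuity: 6,460.00 × [1 − (1+0.119)^−3] / 0.119 = 15542.53137
Perpetuity value at year 3: 5,720.00 / 0.119 = 48067.22689
PV of perpetuity: 48067.22689 / (1+0.119)^3 = 34305.10933
Total PV = 15542.53137 + 34305.10933 = 49847.64070

49847.64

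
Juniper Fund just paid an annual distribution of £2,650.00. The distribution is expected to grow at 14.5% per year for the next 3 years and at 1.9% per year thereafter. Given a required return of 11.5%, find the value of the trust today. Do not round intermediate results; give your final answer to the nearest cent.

£38846.28

D_1 = 3034.25000
D_2 = 3474.21625
D_3 = 3977.97761
Terminal value at year 3: TV = D_3×(1+g_2)/(r−g_2) = 4053.55918/0.096 = 42224.57480
P_0 = D_1/(1+r)^1 + D_2/(1+r)^2 + D_3/(1+r)^3 + TV/(1+r)^3
    = 2721.30045 + 2794.51929 + 2869.70815 + 30460.75635 = 38846.28425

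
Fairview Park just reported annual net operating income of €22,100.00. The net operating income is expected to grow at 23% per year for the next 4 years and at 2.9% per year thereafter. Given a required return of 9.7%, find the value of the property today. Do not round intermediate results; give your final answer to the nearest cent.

D_1 = 27183.00000
D_2 = 33435.09000
D_3 = 41125.16070
D_4 = 50583.94766
Terminal value at year 4: TV = D_4×(1+g_2)/(r−g_2) = 52050.88214/0.068 = 765454.14916
P_0 = D_1/(1+r)^1 + D_2/(1+r)^2 + D_3/(1+r)^3 + D_4/(1+r)^4 + TV/(1+r)^4
    = 24779.39836 + 27783.64629 + 31152.12848 + 34929.00458 + 528558.02521 = 647202.20292

€647202.20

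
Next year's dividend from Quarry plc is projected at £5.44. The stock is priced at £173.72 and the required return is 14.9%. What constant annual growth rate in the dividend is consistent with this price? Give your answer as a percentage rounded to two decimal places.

11.77%

P = D₁/(r−g) ⇒ g = r − D₁/P = 0.149 − £5.44/£173.72 = 0.117685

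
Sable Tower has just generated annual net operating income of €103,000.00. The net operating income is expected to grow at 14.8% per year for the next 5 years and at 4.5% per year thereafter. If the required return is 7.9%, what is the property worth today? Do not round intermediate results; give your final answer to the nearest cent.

D_1 = 118244.00000
D_2 = 135744.11200
D_3 = 155834.24058
D_4 = 178897.70818
D_5 = 205374.56899
Terminal value at year 5: TV = D_5×(1+g_2)/(r−g_2) = 214616.42460/0.034 = 6312247.78226
P_0 = D_1/(1+r)^1 + D_2/(1+r)^2 + D_3/(1+r)^3 + D_4/(1+r)^4 + D_5/(1+r)^5 + TV/(1+r)^5
    = 109586.65431 + 116594.51265 + 124050.51021 + 131983.30466 + 140423.38623 + 4315954.07689 = 4938592.44495

€4938592.44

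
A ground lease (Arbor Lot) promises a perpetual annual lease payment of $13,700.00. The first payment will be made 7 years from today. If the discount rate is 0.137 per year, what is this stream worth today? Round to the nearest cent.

Value at end of year 6: C / r = $13,700.00 / 0.137 = $100,000.0000
Discount to today: PV = $100,000.0000 / (1 + 0.137)^6 = $100,000.0000 / 2.160542 = $46,284.67

$46284.67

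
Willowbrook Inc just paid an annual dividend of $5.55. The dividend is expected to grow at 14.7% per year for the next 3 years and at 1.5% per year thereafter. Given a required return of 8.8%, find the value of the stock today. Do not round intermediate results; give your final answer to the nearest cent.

D_1 = 6.36585
D_2 = 7.30163
D_3 = 8.37497
Terminal value at year 3: TV = D_3×(1+g_2)/(r−g_2) = 8.50059/0.073 = 116.44649
P_0 = D_1/(1+r)^1 + D_2/(1+r)^2 + D_3/(1+r)^3 + TV/(1+r)^3
    = 5.85097 + 6.16825 + 6.50274 + 90.41484 = 108.93680

$108.94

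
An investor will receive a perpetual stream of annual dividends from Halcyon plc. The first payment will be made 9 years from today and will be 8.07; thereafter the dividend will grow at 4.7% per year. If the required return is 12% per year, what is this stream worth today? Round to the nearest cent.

Value at end of year 8: C₁ / (r − g) = 8.07 / (0.12 − 0.047) = 110.5479
Discount to today: PV = 110.5479 / (1 + 0.12)^8 = 110.5479 / 2.475963 = 44.65

44.65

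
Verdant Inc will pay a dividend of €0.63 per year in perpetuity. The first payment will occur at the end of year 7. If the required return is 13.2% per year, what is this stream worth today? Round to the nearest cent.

€2.27

Value at end of year 6: C / r = €0.63 / 0.132 = €4.7727
Discount to today: PV = €4.7727 / (1 + 0.132)^6 = €4.7727 / 2.104159 = €2.27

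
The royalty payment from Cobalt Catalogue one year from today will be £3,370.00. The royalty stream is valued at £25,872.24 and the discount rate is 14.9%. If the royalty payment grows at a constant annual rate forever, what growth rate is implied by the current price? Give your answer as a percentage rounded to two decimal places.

1.87%

P = D₁/(r−g) ⇒ g = r − D₁/P = 0.149 − £3,370.00/£25,872.24 = 0.018745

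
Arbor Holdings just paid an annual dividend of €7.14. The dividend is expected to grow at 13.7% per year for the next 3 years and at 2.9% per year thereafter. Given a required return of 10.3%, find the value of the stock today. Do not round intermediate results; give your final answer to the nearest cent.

€131.52

D_1 = 8.11818
D_2 = 9.23037
D_3 = 10.49493
Terminal value at year 3: TV = D_3×(1+g_2)/(r−g_2) = 10.79928/0.074 = 145.93628
P_0 = D_1/(1+r)^1 + D_2/(1+r)^2 + D_3/(1+r)^3 + TV/(1+r)^3
    = 7.36009 + 7.58697 + 7.82083 + 108.75187 = 131.51976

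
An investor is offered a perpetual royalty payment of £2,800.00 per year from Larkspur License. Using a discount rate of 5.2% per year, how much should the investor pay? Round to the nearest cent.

Level perpetuity: PV = C / r = £2,800.00 / 0.052 = £53,846.15

£53846.15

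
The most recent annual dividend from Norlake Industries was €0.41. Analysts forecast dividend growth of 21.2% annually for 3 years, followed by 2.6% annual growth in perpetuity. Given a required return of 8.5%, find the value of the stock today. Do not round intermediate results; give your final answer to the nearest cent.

D_1 = 0.49692
D_2 = 0.60227
D_3 = 0.72995
Terminal value at year 3: TV = D_3×(1+g_2)/(r−g_2) = 0.74893/0.059 = 12.69367
P_0 = D_1/(1+r)^1 + D_2/(1+r)^2 + D_3/(1+r)^3 + TV/(1+r)^3
    = 0.45799 + 0.51160 + 0.57148 + 9.93797 = 11.47905

€11.48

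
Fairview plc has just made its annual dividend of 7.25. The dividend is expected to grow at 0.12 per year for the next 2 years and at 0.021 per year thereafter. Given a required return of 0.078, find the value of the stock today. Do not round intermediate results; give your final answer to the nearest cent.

155.54

D_1 = 8.12000
D_2 = 9.09440
Terminal value at year 2: TV = D_2×(1+g_2)/(r−g_2) = 9.28538/0.057 = 162.90145
P_0 = D_1/(1+r)^1 + D_2/(1+r)^2 + TV/(1+r)^2
    = 7.53247 + 7.82594 + 140.18044 = 155.53885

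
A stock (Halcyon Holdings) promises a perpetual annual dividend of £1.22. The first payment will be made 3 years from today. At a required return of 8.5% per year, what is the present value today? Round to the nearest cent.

Value at end of year 2: C / r = £1.22 / 0.085 = £14.3529
Discount to today: PV = £14.3529 / (1 + 0.085)^2 = £14.3529 / 1.177225 = £12.19

£12.19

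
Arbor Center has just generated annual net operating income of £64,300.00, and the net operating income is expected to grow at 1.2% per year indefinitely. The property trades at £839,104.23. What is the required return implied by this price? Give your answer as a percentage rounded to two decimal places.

D₁ = £64,300.00 × 1.012 = £65,071.6000
P = D₁/(r − g) ⇒ r = D₁/P + g = £65,071.6000/£839,104.23 + 0.012 = 0.077549 + 0.012 = 0.089549

8.95%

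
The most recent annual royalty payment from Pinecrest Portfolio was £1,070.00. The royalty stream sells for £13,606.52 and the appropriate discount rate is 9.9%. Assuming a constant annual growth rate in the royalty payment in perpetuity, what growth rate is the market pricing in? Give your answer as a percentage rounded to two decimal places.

1.89%

P = D₀(1+g)/(r−g) ⇒ P(r−g) = D₀(1+g) ⇒ g(P+D₀) = P·r − D₀
g = (P·r − D₀)/(P + D₀) = (£13,606.52×0.099 − £1,070.00) / (£13,606.52 + £1,070.00) = 0.018877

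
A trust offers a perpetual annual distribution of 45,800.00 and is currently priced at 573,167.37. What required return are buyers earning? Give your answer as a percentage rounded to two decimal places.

7.99%

P = C/r ⇒ r = C/P = 45,800.00/573,167.37 = 0.079907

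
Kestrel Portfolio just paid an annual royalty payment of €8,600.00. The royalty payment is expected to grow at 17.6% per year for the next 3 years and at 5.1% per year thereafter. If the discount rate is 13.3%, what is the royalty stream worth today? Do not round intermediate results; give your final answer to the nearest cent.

€151067.62

D_1 = 10113.60000
D_2 = 11893.59360
D_3 = 13986.86607
Terminal value at year 3: TV = D_3×(1+g_2)/(r−g_2) = 14700.19624/0.082 = 179270.68589
P_0 = D_1/(1+r)^1 + D_2/(1+r)^2 + D_3/(1+r)^3 + TV/(1+r)^3
    = 8926.39011 + 9265.16750 + 9616.80227 + 123259.25842 = 151067.61831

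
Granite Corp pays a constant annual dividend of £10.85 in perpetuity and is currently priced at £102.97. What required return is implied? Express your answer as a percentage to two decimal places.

10.54%

P = C/r ⇒ r = C/P = £10.85/£102.97 = 0.105370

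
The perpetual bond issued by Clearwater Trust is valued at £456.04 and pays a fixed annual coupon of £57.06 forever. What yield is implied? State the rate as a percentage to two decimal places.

12.51%

P = C/r ⇒ r = C/P = £57.06/£456.04 = 0.125121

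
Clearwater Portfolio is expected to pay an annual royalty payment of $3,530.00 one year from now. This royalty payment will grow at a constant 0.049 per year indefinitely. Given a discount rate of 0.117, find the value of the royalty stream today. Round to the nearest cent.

$51911.76

Growing perpetuity: P = D₁ / (r − g) = $3,530.0000 / (0.117 − 0.049) = $51,911.76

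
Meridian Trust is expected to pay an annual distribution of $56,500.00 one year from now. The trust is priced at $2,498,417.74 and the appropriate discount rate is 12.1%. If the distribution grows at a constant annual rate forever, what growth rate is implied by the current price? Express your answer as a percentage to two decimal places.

P = D₁/(r−g) ⇒ g = r − D₁/P = 0.121 − $56,500.00/$2,498,417.74 = 0.098386

9.84%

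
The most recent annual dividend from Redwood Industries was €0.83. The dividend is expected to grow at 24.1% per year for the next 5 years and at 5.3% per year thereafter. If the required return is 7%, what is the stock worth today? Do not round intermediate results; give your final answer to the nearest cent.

€114.51

D_1 = 1.03003
D_2 = 1.27827
D_3 = 1.58633
D_4 = 1.96864
D_5 = 2.44308
Terminal value at year 5: TV = D_5×(1+g_2)/(r−g_2) = 2.57256/0.017 = 151.32701
P_0 = D_1/(1+r)^1 + D_2/(1+r)^2 + D_3/(1+r)^3 + D_4/(1+r)^4 + D_5/(1+r)^5 + TV/(1+r)^5
    = 0.96264 + 1.11649 + 1.29492 + 1.50186 + 1.74188 + 107.89407 = 114.51186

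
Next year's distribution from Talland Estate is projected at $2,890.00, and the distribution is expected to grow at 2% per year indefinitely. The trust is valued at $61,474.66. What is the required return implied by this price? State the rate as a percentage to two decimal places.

P = D₁/(r − g) ⇒ r = D₁/P + g = $2,890.0000/$61,474.66 + 0.02 = 0.047011 + 0.02 = 0.067011

6.70%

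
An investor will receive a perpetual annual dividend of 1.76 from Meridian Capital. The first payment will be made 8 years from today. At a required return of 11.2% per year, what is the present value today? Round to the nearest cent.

7.47

Value at end of year 7: C / r = 1.76 / 0.112 = 15.7143
Discount to today: PV = 15.7143 / (1 + 0.112)^7 = 15.7143 / 2.102488 = 7.47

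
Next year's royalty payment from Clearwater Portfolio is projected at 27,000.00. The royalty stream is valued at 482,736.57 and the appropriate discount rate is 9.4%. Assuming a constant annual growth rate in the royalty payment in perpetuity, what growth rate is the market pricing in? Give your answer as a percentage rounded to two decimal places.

P = D₁/(r−g) ⇒ g = r − D₁/P = 0.094 − 27,000.00/482,736.57 = 0.038069

3.81%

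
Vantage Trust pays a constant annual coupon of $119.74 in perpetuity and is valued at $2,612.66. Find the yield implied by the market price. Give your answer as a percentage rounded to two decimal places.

P = C/r ⇒ r = C/P = $119.74/$2,612.66 = 0.045831

4.58%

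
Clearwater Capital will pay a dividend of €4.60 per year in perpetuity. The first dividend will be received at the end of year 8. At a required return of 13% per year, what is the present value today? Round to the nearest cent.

Value at end of year 7: C / r = €4.60 / 0.13 = €35.3846
Discount to today: PV = €35.3846 / (1 + 0.13)^7 = €35.3846 / 2.352605 = €15.04

€15.04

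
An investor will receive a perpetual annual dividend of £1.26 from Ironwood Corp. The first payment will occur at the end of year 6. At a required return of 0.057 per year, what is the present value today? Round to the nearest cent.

£16.75

Value at end of year 5: C / r = £1.26 / 0.057 = £22.1053
Discount to today: PV = £22.1053 / (1 + 0.057)^5 = £22.1053 / 1.319395 = £16.75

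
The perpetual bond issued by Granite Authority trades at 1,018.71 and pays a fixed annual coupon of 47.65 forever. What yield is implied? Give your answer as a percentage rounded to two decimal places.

4.68%

P = C/r ⇒ r = C/P = 47.65/1,018.71 = 0.046775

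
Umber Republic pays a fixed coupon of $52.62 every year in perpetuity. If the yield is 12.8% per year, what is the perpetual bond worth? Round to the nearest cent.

$411.09

Level perpetuity: PV = C / r = $52.62 / 0.128 = $411.09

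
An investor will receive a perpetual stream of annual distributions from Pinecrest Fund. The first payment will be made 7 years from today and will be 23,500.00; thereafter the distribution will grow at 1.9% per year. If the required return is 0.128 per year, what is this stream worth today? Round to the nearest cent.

104661.45

Value at end of year 6: C₁ / (r − g) = 23,500.00 / (0.128 − 0.019) = 215,596.3303
Discount to today: PV = 215,596.3303 / (1 + 0.128)^6 = 215,596.3303 / 2.059940 = 104,661.45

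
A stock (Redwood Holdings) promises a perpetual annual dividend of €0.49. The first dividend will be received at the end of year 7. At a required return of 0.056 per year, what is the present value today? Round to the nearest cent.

€6.31

Value at end of year 6: C / r = €0.49 / 0.056 = €8.7500
Discount to today: PV = €8.7500 / (1 + 0.056)^6 = €8.7500 / 1.386703 = €6.31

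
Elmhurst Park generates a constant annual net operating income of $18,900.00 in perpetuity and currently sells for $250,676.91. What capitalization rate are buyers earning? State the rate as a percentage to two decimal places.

7.54%

P = C/r ⇒ r = C/P = $18,900.00/$250,676.91 = 0.075396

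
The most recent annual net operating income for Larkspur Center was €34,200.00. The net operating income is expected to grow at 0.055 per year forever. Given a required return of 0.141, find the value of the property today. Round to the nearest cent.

D₁ = D₀ × (1 + g) = €34,200.00 × 1.055 = €36,081.0000
Growing perpetuity: P = D₁ / (r − g) = €36,081.0000 / (0.141 − 0.055) = €419,546.51

€419546.51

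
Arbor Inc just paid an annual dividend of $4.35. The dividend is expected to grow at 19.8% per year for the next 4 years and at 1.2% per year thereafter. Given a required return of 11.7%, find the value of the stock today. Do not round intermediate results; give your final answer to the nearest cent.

D_1 = 5.21130
D_2 = 6.24314
D_3 = 7.47928
D_4 = 8.96018
Terminal value at year 4: TV = D_4×(1+g_2)/(r−g_2) = 9.06770/0.105 = 86.35903
P_0 = D_1/(1+r)^1 + D_2/(1+r)^2 + D_3/(1+r)^3 + D_4/(1+r)^4 + TV/(1+r)^4
    = 4.66544 + 5.00376 + 5.36661 + 5.75578 + 55.47471 = 76.26630

$76.27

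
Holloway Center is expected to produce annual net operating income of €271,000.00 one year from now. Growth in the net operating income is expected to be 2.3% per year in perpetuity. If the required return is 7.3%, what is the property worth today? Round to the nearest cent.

€5420000.00

Growing perpetuity: P = D₁ / (r − g) = €271,000.0000 / (0.073 − 0.023) = €5,420,000.00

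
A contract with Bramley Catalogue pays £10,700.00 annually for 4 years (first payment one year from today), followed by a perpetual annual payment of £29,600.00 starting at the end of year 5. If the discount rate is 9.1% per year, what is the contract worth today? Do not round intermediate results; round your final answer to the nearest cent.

£264178.18

PV of 4-year annuity: £10,700.00 × [1 − (1+0.091)^−4] / 0.091 = 34589.05078
Perpetuity value at year 4: £29,600.00 / 0.091 = 325274.72527
PV of perpetuity: 325274.72527 / (1+0.091)^4 = 229589.12685
Total PV = 34589.05078 + 229589.12685 = 264178.17763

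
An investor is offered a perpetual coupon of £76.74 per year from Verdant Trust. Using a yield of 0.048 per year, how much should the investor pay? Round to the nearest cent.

Level perpetuity: PV = C / r = £76.74 / 0.048 = £1,598.75

£1598.75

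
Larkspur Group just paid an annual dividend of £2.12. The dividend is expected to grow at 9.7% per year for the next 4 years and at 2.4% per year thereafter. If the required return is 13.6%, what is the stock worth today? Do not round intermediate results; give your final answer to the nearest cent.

£24.63

D_1 = 2.32564
D_2 = 2.55123
D_3 = 2.79870
D_4 = 3.07017
Terminal value at year 4: TV = D_4×(1+g_2)/(r−g_2) = 3.14385/0.112 = 28.07012
P_0 = D_1/(1+r)^1 + D_2/(1+r)^2 + D_3/(1+r)^3 + D_4/(1+r)^4 + TV/(1+r)^4
    = 2.04722 + 1.97694 + 1.90907 + 1.84353 + 16.85509 = 24.63183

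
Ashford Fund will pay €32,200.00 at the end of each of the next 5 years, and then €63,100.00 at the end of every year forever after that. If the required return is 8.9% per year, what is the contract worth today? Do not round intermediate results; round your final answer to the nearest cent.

€588486.04

PV of 5-year annuity: €32,200.00 × [1 − (1+0.089)^−5] / 0.089 = 125572.42177
Perpetuity value at year 5: €63,100.00 / 0.089 = 708988.76404
PV of perpetuity: 708988.76404 / (1+0.089)^5 = 462913.61455
Total PV = 125572.42177 + 462913.61455 = 588486.03632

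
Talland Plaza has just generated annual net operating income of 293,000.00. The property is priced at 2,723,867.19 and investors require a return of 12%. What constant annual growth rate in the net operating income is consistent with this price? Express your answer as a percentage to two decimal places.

1.12%

P = D₀(1+g)/(r−g) ⇒ P(r−g) = D₀(1+g) ⇒ g(P+D₀) = P·r − D₀
g = (P·r − D₀)/(P + D₀) = (2,723,867.19×0.12 − 293,000.00) / (2,723,867.19 + 293,000.00) = 0.011225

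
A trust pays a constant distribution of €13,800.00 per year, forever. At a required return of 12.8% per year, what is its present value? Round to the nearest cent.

Level perpetuity: PV = C / r = €13,800.00 / 0.128 = €107,812.50

€107812.50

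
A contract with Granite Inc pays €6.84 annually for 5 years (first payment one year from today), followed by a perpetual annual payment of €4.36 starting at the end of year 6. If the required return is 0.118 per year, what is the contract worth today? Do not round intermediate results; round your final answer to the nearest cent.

PV of 5-year annuity: €6.84 × [1 − (1+0.118)^−5] / 0.118 = 24.77932
Perpetuity value at year 5: €4.36 / 0.118 = 36.94915
PV of perpetuity: 36.94915 / (1+0.118)^5 = 21.15414
Total PV = 24.77932 + 21.15414 = 45.93347

€45.93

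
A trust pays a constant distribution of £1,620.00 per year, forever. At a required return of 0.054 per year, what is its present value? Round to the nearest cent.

£30000.00

Level perpetuity: PV = C / r = £1,620.00 / 0.054 = £30,000.00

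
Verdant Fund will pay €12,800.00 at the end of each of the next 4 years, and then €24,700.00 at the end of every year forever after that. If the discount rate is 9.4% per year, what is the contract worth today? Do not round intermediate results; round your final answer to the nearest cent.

€224549.36

PV of 4-year annuity: €12,800.00 × [1 − (1+0.094)^−4] / 0.094 = 41106.92549
Perpetuity value at year 4: €24,700.00 / 0.094 = 262765.95745
PV of perpetuity: 262765.95745 / (1+0.094)^4 = 183442.43716
Total PV = 41106.92549 + 183442.43716 = 224549.36265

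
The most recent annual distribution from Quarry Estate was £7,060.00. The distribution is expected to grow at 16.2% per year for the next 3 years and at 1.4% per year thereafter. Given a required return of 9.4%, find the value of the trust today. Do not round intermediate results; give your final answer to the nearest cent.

£131154.47

D_1 = 8203.72000
D_2 = 9532.72264
D_3 = 11077.02371
Terminal value at year 3: TV = D_3×(1+g_2)/(r−g_2) = 11232.10204/0.08 = 140401.27549
P_0 = D_1/(1+r)^1 + D_2/(1+r)^2 + D_3/(1+r)^3 + TV/(1+r)^3
    = 7498.82998 + 7964.93642 + 8460.01473 + 107230.68671 = 131154.46784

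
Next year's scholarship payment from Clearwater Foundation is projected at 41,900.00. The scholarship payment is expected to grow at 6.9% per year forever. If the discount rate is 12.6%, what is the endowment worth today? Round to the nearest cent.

Growing perpetuity: P = D₁ / (r − g) = 41,900.0000 / (0.126 − 0.069) = 735,087.72

735087.72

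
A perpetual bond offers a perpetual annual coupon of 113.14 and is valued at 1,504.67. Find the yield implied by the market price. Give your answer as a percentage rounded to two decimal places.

P = C/r ⇒ r = C/P = 113.14/1,504.67 = 0.075193

7.52%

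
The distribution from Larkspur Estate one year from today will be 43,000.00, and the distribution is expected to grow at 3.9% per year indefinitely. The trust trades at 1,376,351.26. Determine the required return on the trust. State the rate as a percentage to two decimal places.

7.02%

P = D₁/(r − g) ⇒ r = D₁/P + g = 43,000.0000/1,376,351.26 + 0.039 = 0.031242 + 0.039 = 0.070242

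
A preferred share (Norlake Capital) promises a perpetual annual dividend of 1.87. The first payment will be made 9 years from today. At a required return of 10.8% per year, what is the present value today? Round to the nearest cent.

7.62

Value at end of year 8: C / r = 1.87 / 0.108 = 17.3148
Discount to today: PV = 17.3148 / (1 + 0.108)^8 = 17.3148 / 2.271528 = 7.62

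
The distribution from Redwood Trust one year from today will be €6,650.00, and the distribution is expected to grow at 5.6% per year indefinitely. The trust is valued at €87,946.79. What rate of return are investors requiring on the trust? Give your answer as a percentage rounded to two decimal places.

P = D₁/(r − g) ⇒ r = D₁/P + g = €6,650.0000/€87,946.79 + 0.056 = 0.075614 + 0.056 = 0.131614

13.16%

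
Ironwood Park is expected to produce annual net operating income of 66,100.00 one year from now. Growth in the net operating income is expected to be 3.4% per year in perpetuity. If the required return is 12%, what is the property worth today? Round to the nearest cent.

768604.65

Growing perpetuity: P = D₁ / (r − g) = 66,100.0000 / (0.12 − 0.034) = 768,604.65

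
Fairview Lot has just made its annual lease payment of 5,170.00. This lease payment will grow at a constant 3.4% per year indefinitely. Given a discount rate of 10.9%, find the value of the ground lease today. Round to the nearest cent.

71277.07

D₁ = D₀ × (1 + g) = 5,170.00 × 1.034 = 5,345.7800
Growing perpetuity: P = D₁ / (r − g) = 5,345.7800 / (0.109 − 0.034) = 71,277.07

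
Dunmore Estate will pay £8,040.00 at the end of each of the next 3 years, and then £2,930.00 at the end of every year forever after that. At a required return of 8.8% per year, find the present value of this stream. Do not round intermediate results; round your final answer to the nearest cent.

PV of 3-year annuity: £8,040.00 × [1 − (1+0.088)^−3] / 0.088 = 20424.37037
Perpetuity value at year 3: £2,930.00 / 0.088 = 33295.45455
PV of perpetuity: 33295.45455 / (1+0.088)^3 = 25852.24494
Total PV = 20424.37037 + 25852.24494 = 46276.61532

£46276.62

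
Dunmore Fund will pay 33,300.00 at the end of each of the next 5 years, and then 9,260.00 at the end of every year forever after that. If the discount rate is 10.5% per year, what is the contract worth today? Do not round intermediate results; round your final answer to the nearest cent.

PV of 5-year annuity: 33,300.00 × [1 − (1+0.105)^−5] / 0.105 = 124637.17884
Perpetuity value at year 5: 9,260.00 / 0.105 = 88190.47619
PV of perpetuity: 88190.47619 / (1+0.105)^5 = 53531.60904
Total PV = 124637.17884 + 53531.60904 = 178168.78788

178168.79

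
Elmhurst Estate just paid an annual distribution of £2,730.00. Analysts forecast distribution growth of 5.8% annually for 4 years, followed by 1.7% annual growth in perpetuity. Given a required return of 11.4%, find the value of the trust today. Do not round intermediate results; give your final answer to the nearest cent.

D_1 = 2888.34000
D_2 = 3055.86372
D_3 = 3233.10382
D_4 = 3420.62384
Terminal value at year 4: TV = D_4×(1+g_2)/(r−g_2) = 3478.77444/0.097 = 35863.65404
P_0 = D_1/(1+r)^1 + D_2/(1+r)^2 + D_3/(1+r)^3 + D_4/(1+r)^4 + TV/(1+r)^4
    = 2592.76481 + 2462.42834 + 2338.64379 + 2221.08181 + 23287.01233 = 32901.93108

£32901.93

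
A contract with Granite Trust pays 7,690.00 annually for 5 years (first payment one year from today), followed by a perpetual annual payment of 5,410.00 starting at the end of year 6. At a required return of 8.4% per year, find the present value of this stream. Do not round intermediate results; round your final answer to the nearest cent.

PV of 5-year annuity: 7,690.00 × [1 − (1+0.084)^−5] / 0.084 = 30382.94823
Perpetuity value at year 5: 5,410.00 / 0.084 = 64404.76190
PV of perpetuity: 64404.76190 / (1+0.084)^5 = 43030.02199
Total PV = 30382.94823 + 43030.02199 = 73412.97022

73412.97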